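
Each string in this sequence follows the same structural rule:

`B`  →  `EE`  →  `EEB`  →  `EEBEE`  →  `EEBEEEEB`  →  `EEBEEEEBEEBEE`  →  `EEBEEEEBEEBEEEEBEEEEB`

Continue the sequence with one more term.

From term 3 onward, concatenate the last term with the second-to-last: EE·B = EEB, EEB·EE = EEBEE, …
Continuing: EEBEEEEBEEBEEEEBEEEEB · EEBEEEEBEEBEE gives term 8.

EEBEEEEBEEBEEEEBEEEEBEEBEEEEBEEBEE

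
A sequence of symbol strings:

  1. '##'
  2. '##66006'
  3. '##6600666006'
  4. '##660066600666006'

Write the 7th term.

Every step adds 66006 to the end: s(k+1) = s(k)·66006.
From ##660066600666006, 3 further steps: ##660066600666006 → ##66006660066600666006 → ##6600666006660066600666006 → (answer).

##660066600666006660066600666006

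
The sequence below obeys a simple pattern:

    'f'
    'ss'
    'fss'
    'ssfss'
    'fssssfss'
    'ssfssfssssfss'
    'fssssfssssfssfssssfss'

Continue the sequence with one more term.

From term 3 onward, concatenate the second-to-last term with the last: f·ss = fss, ss·fss = ssfss, …
So term 8 is ssfssfssssfss·fssssfssssfssfssssfss.

ssfssfssssfssfssssfssssfssfssssfss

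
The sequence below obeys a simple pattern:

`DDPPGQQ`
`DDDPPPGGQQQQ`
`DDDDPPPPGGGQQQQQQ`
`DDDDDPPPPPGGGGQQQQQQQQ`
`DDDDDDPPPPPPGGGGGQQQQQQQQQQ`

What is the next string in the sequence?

Each string has the form D^{n+1} P^{n+1} G^{n} Q^{2n} (n = 1, 2, …).
At n = 6 the blocks have lengths 7, 7, 6, 12.

DDDDDDDPPPPPPPGGGGGGQQQQQQQQQQQQ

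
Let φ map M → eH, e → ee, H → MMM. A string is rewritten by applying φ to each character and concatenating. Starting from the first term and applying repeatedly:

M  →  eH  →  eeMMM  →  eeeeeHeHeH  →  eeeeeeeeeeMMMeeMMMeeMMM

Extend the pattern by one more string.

Rewriting the 23 symbols of eeeeeeeeeeMMMeeMMMeeMMM one by one yields ee ee ee ee ee ee ee ee ee ee eH eH eH ee ee eH eH eH ee ee eH eH eH; concatenated:

eeeeeeeeeeeeeeeeeeeeeHeHeHeeeeeHeHeHeeeeeHeHeH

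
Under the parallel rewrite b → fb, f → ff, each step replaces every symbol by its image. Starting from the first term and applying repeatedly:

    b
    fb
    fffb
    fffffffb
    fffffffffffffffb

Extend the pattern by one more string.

Rewriting the 16 symbols of fffffffffffffffb one by one yields ff ff ff ff ff ff ff ff ff ff ff ff ff ff ff fb; concatenated:

fffffffffffffffffffffffffffffffb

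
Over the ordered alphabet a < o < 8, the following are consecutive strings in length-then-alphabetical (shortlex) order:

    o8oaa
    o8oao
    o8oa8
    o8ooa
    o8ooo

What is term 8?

Stepping forward 3 times from o8ooo: o8ooo → o8oo8 → o8o8a, then the target.

o8o8o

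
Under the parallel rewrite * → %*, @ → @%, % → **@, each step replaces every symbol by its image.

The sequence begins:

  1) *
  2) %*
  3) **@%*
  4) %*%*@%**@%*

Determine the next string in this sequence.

**@%***@%*@%**@%*%*@%**@%*

Expanding %*%*@%**@%*: %→**@, *→%*, %→**@, *→%*, @→@%, %→**@, *→%*, *→%*, @→@%, %→**@, *→%*. Concatenated: **@ %* **@ %* @% **@ %* %* @% **@ %*.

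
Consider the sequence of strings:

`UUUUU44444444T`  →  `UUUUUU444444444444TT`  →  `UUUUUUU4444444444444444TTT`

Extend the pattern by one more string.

UUUUUUUU44444444444444444444TTTT

Term n consists of n+3 U's, followed by 4n 4's, followed by n-1 T's, where the shown terms are n = 2, 3, 4.
Setting n = 5 gives 8, 20, 4 characters in each block.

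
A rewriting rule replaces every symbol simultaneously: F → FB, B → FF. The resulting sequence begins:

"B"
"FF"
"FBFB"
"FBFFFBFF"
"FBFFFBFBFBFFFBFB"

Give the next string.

FBFFFBFBFBFFFBFFFBFFFBFBFBFFFBFF

Applying the rule to each of the 16 symbols of FBFFFBFBFBFFFBFB gives the pieces FB FF FB FB FB FF FB FF FB FF FB FB FB FF FB FF, which concatenate to the answer.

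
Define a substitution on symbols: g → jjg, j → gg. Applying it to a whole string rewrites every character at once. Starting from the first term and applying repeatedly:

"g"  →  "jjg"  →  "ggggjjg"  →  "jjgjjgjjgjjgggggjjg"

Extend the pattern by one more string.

Applying the rule to each of the 19 symbols of jjgjjgjjgjjgggggjjg gives the pieces gg gg jjg gg gg jjg gg gg jjg gg gg jjg jjg jjg jjg jjg gg gg jjg, which concatenate to the answer.

ggggjjgggggjjgggggjjgggggjjgjjgjjgjjgjjgggggjjg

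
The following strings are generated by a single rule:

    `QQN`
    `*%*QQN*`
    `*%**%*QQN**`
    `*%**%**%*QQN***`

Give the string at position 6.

Each term wraps the previous one in *%* on the left and * on the right.
From *%**%**%*QQN***, 2 further steps: *%**%**%*QQN*** → *%**%**%**%*QQN**** → (answer).

*%**%**%**%**%*QQN*****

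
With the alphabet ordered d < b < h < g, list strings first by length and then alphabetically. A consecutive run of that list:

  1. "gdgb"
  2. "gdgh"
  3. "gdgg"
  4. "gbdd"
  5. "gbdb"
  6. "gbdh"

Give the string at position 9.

Continuing the enumeration 3 steps past gbdh: gbdh → gbdg → gbbd → (answer).

gbbb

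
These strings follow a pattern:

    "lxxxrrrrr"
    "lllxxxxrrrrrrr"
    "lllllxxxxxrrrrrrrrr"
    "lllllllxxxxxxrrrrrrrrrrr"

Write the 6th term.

lllllllllllxxxxxxxxrrrrrrrrrrrrrrr

Each string has the form l^{2n-1} x^{n+2} r^{2n+3} (n = 1, 2, …).
Setting n = 6 gives 11, 8, 15 characters in each block.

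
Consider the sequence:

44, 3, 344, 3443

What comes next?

3443344

This is a Fibonacci-style word recurrence s(k) = s(k−1)·s(k−2): e.g. 3·44 = 344.
So term 5 is 3443·344.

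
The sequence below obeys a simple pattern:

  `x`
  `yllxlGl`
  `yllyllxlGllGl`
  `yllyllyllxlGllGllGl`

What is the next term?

Every step adds yll to the front and lGl to the end of the previous string.
One more step from yllyllyllxlGllGllGl gives the answer.

yllyllyllyllxlGllGllGllGl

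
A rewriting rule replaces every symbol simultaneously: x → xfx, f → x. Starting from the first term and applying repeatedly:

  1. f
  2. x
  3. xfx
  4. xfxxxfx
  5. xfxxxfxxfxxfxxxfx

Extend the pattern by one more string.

Rewriting the 17 symbols of xfxxxfxxfxxfxxxfx one by one yields xfx x xfx xfx xfx x xfx xfx x xfx xfx x xfx xfx xfx x xfx; concatenated:

xfxxxfxxfxxfxxxfxxfxxxfxxfxxxfxxfxxfxxxfx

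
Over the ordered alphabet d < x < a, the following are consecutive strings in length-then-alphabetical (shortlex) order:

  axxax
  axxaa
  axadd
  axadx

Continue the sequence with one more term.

axada

Find the rightmost character of axadx below a, bump it to the next letter, and reset everything to its right to d.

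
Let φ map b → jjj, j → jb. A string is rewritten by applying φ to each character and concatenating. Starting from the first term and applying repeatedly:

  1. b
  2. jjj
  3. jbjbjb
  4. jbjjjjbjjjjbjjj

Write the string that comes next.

jbjjjjbjbjbjbjjjjbjbjbjbjjjjbjbjb

Replace each of the 15 characters of jbjjjjbjjjjbjjj in place — jb jjj jb jb jb jb jjj jb jb jb jb jjj jb jb jb — and concatenate.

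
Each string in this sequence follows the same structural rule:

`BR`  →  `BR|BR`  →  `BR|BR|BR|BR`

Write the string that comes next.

BR|BR|BR|BR|BR|BR|BR|BR

Each string is two copies of the previous one joined by '|'.
So the next term is two copies of BR|BR|BR|BR with '|' between the halves.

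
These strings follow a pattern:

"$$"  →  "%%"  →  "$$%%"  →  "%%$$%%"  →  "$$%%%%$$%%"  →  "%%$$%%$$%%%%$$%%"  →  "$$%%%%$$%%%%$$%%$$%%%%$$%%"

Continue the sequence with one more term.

%%$$%%$$%%%%$$%%$$%%%%$$%%%%$$%%$$%%%%$$%%

From term 3 onward, concatenate the second-to-last term with the last: $$·%% = $$%%, %%·$$%% = %%$$%%, …
So term 8 is %%$$%%$$%%%%$$%%·$$%%%%$$%%%%$$%%$$%%%%$$%%.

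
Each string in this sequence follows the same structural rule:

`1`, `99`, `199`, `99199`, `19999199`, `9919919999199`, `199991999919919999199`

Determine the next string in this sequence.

From term 3 onward, concatenate the second-to-last term with the last: 1·99 = 199, 99·199 = 99199, …
Continuing: 9919919999199 · 199991999919919999199 gives term 8.

9919919999199199991999919919999199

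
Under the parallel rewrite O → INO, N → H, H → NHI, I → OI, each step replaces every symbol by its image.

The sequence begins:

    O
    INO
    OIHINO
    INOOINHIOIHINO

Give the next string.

OIHINOINOOIHNHIOIINOOINHIOIHINO

φ(INOOINHIOIHINO) expands symbol-by-symbol to OI H INO INO OI H NHI OI INO OI NHI OI H INO; joining the 14 pieces gives the next term.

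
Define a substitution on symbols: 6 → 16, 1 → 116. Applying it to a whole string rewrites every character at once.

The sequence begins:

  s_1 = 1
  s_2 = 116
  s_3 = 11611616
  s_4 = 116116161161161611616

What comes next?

Rewriting the 21 symbols of 116116161161161611616 one by one yields 116 116 16 116 116 16 116 16 116 116 16 116 116 16 116 16 116 116 16 116 16; concatenated:

1161161611611616116161161161611611616116161161161611616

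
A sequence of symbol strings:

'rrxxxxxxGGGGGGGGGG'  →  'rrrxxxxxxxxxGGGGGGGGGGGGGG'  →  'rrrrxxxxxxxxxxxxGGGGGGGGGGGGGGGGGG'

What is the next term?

Reading off run lengths: r runs 2, 3, 4; x runs 6, 9, 12; G runs 10, 14, 18 — each is linear in n, where the shown terms are n = 2, 3, 4.
At n = 5 the blocks have lengths 5, 15, 22.

rrrrrxxxxxxxxxxxxxxxGGGGGGGGGGGGGGGGGGGGGG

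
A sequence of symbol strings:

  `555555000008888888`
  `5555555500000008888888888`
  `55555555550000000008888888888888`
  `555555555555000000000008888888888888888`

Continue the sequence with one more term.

5555555555555500000000000008888888888888888888

Reading off run lengths: 5 runs 6, 8, 10, 12; 0 runs 5, 7, 9, 11; 8 runs 7, 10, 13, 16 — each is linear in n, where the shown terms are n = 2, 3, 4, 5.
Setting n = 6 gives 14, 13, 19 characters in each block.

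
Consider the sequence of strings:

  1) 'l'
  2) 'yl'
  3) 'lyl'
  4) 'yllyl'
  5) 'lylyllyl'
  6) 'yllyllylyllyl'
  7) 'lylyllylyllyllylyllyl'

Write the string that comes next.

This is a Fibonacci-style word recurrence s(k) = s(k−2)·s(k−1): e.g. l·yl = lyl.
So term 8 is yllyllylyllyl·lylyllylyllyllylyllyl.

yllyllylyllyllylyllylyllyllylyllyl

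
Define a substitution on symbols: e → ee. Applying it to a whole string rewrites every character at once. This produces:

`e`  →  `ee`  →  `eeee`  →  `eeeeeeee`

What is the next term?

eeeeeeeeeeeeeeee

Rewriting each symbol of eeeeeeee: e→ee, e→ee, e→ee, e→ee, e→ee, e→ee, e→ee, e→ee, which concatenates to ee ee ee ee ee ee ee ee.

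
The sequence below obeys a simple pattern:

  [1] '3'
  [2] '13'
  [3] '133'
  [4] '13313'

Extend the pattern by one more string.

Each term (from the third on) is the previous term followed by the one before it: term 3 = 13·3 = 133.
The next term joins 13313 and 133.

13313133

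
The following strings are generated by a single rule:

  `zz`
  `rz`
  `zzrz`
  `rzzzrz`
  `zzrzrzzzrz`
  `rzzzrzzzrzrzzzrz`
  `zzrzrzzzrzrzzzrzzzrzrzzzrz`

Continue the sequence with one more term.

rzzzrzzzrzrzzzrzzzrzrzzzrzrzzzrzzzrzrzzzrz

From term 3 onward, concatenate the second-to-last term with the last: zz·rz = zzrz, rz·zzrz = rzzzrz, …
So term 8 is rzzzrzzzrzrzzzrz·zzrzrzzzrzrzzzrzzzrzrzzzrz.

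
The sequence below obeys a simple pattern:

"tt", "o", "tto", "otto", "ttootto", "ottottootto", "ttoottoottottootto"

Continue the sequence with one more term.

Each term (from the third on) is the two preceding terms concatenated in order: term 3 = tt·o = tto.
Continuing: ottottootto · ttoottoottottootto gives term 8.

ottottoottottoottoottottootto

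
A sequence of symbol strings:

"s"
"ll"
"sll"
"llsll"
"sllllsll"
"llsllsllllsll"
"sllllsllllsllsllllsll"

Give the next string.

Each term (from the third on) is the two preceding terms concatenated in order: term 3 = s·ll = sll.
The next term joins llsllsllllsll and sllllsllllsllsllllsll.

llsllsllllsllsllllsllllsllsllllsll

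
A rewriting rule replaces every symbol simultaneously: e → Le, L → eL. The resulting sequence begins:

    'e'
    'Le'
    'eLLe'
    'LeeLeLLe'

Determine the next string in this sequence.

Rewriting each symbol of LeeLeLLe: L→eL, e→Le, e→Le, L→eL, e→Le, L→eL, L→eL, e→Le, which concatenates to eL Le Le eL Le eL eL Le.

eLLeLeeLLeeLeLLe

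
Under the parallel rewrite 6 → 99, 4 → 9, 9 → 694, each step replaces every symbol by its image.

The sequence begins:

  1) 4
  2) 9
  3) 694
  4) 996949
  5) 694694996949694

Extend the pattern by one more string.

996949996949694694996949694996949

φ(694694996949694) expands symbol-by-symbol to 99 694 9 99 694 9 694 694 99 694 9 694 99 694 9; joining the 15 pieces gives the next term.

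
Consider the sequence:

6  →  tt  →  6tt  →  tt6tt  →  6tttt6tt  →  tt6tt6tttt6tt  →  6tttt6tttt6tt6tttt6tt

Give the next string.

tt6tt6tttt6tt6tttt6tttt6tt6tttt6tt

Each term (from the third on) is the two preceding terms concatenated in order: term 3 = 6·tt = 6tt.
The next term joins tt6tt6tttt6tt and 6tttt6tttt6tt6tttt6tt.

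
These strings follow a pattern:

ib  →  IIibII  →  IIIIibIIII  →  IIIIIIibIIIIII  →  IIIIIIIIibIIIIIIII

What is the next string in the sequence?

IIIIIIIIIIibIIIIIIIIII

Every step adds II to the front and II to the end of the previous string.
One more step from IIIIIIIIibIIIIIIII gives the answer.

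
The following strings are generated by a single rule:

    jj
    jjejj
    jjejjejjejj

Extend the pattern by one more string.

s(k+1) = s(k)·e·s(k) — each term doubles the last with 'e' between the halves.
One more doubling of jjejjejjejj gives the answer.

jjejjejjejjejjejjejjejj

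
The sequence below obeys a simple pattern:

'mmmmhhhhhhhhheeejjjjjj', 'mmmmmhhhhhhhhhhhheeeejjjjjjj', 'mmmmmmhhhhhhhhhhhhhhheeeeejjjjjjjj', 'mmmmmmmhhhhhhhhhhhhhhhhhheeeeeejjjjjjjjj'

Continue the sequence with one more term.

mmmmmmmmhhhhhhhhhhhhhhhhhhhhheeeeeeejjjjjjjjjj

The n-th term is n+1 m's then 3n h's then n e's then n+3 j's, where the shown terms are n = 3, 4, 5, 6.
For the next term, n = 7, so the run lengths are 8, 21, 7, 10.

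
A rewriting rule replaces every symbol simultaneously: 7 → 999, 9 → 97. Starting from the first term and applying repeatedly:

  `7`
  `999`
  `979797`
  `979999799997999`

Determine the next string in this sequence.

Replace each of the 15 characters of 979999799997999 in place — 97 999 97 97 97 97 999 97 97 97 97 999 97 97 97 — and concatenate.

979999797979799997979797999979797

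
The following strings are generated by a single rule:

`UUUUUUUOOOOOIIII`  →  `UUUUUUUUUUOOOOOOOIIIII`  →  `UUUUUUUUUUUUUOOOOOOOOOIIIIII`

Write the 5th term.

UUUUUUUUUUUUUUUUUUUOOOOOOOOOOOOOIIIIIIII

Each string has the form U^{3n+1} O^{2n+1} I^{n+2}, where the shown terms are n = 2, 3, 4.
For term 5, n = 6, so the run lengths are 19, 13, 8.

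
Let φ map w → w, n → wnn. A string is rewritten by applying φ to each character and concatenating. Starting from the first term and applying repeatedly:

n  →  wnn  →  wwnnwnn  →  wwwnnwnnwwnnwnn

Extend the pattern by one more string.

Rewriting the 15 symbols of wwwnnwnnwwnnwnn one by one yields w w w wnn wnn w wnn wnn w w wnn wnn w wnn wnn; concatenated:

wwwwnnwnnwwnnwnnwwwnnwnnwwnnwnn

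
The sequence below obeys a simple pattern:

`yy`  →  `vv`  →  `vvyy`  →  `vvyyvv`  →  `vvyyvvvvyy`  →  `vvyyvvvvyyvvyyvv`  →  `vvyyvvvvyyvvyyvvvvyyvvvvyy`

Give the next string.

vvyyvvvvyyvvyyvvvvyyvvvvyyvvyyvvvvyyvvyyvv

From term 3 onward, concatenate the last term with the second-to-last: vv·yy = vvyy, vvyy·vv = vvyyvv, …
Continuing: vvyyvvvvyyvvyyvvvvyyvvvvyy · vvyyvvvvyyvvyyvv gives term 8.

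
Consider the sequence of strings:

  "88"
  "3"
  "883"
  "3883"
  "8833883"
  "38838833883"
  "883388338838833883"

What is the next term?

From term 3 onward, concatenate the second-to-last term with the last: 88·3 = 883, 3·883 = 3883, …
The next term joins 38838833883 and 883388338838833883.

38838833883883388338838833883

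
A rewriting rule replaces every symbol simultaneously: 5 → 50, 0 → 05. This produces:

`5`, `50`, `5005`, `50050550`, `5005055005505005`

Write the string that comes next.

50050550055050050550500550050550

φ(5005055005505005) expands symbol-by-symbol to 50 05 05 50 05 50 50 05 05 50 50 05 50 05 05 50; joining the 16 pieces gives the next term.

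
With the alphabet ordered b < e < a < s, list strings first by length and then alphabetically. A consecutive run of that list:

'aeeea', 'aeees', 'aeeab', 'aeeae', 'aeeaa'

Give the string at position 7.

aeesb

Continuing the enumeration 2 steps past aeeaa: aeeaa → aeeas → (answer).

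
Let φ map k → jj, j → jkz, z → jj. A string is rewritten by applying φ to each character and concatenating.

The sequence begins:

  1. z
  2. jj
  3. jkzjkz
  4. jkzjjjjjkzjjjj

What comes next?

jkzjjjjjkzjkzjkzjkzjkzjjjjjkzjkzjkzjkz

Applying the rule to each of the 14 symbols of jkzjjjjjkzjjjj gives the pieces jkz jj jj jkz jkz jkz jkz jkz jj jj jkz jkz jkz jkz, which concatenate to the answer.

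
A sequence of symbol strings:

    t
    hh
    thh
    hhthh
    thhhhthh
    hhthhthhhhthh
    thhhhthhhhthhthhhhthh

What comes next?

hhthhthhhhthhthhhhthhhhthhthhhhthh

This is a Fibonacci-style word recurrence s(k) = s(k−2)·s(k−1): e.g. t·hh = thh.
The next term joins hhthhthhhhthh and thhhhthhhhthhthhhhthh.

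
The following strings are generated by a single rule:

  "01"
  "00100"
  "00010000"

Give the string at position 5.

00000100000000

Each term wraps the previous one in 0 on the left and 00 on the right.
From 00010000, 2 further steps: 00010000 → 00001000000 → (answer).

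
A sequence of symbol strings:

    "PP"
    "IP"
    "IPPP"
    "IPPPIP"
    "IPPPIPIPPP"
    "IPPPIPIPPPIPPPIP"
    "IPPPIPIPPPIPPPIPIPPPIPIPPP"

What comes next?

From term 3 onward, concatenate the last term with the second-to-last: IP·PP = IPPP, IPPP·IP = IPPPIP, …
The next term joins IPPPIPIPPPIPPPIPIPPPIPIPPP and IPPPIPIPPPIPPPIP.

IPPPIPIPPPIPPPIPIPPPIPIPPPIPPPIPIPPPIPPPIP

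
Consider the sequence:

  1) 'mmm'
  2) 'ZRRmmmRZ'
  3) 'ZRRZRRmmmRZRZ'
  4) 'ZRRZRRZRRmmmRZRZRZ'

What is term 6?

Every step adds ZRR to the front and RZ to the end of the previous string.
From ZRRZRRZRRmmmRZRZRZ, 2 further steps: ZRRZRRZRRmmmRZRZRZ → ZRRZRRZRRZRRmmmRZRZRZRZ → (answer).

ZRRZRRZRRZRRZRRmmmRZRZRZRZRZ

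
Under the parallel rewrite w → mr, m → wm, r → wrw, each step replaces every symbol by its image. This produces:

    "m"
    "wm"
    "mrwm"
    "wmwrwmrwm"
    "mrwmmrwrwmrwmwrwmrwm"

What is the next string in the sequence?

Replace each of the 20 characters of mrwmmrwrwmrwmwrwmrwm in place — wm wrw mr wm wm wrw mr wrw mr wm wrw mr wm mr wrw mr wm wrw mr wm — and concatenate.

wmwrwmrwmwmwrwmrwrwmrwmwrwmrwmmrwrwmrwmwrwmrwm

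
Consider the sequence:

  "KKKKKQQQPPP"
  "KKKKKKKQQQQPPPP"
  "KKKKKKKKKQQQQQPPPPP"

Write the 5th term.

Reading off run lengths: K runs 5, 7, 9; Q runs 3, 4, 5; P runs 3, 4, 5 — each is linear in n, where the shown terms are n = 2, 3, 4.
For term 5, n = 6, so the run lengths are 13, 7, 7.

KKKKKKKKKKKKKQQQQQQQPPPPPPP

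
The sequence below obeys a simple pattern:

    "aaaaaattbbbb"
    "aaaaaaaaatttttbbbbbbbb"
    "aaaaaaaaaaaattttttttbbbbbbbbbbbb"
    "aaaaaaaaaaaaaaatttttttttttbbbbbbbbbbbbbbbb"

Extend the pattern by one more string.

aaaaaaaaaaaaaaaaaattttttttttttttbbbbbbbbbbbbbbbbbbbb

Each string has the form a^{3n+3} t^{3n-1} b^{4n} (n = 1, 2, …).
At n = 5 the blocks have lengths 18, 14, 20.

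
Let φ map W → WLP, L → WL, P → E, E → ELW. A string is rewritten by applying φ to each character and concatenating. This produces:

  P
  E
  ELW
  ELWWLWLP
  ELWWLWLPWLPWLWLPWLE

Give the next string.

Applying the rule to each of the 19 symbols of ELWWLWLPWLPWLWLPWLE gives the pieces ELW WL WLP WLP WL WLP WL E WLP WL E WLP WL WLP WL E WLP WL ELW, which concatenate to the answer.

ELWWLWLPWLPWLWLPWLEWLPWLEWLPWLWLPWLEWLPWLELW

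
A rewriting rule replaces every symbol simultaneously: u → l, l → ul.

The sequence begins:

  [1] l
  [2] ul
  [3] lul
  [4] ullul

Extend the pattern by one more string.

lulullul

Apply φ to ullul symbol by symbol: u→l, l→ul, l→ul, u→l, l→ul; joined: l ul ul l ul.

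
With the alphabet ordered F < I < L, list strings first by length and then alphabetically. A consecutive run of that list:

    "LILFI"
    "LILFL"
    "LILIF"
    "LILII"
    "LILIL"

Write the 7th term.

LILLI

Stepping forward 2 times from LILIL: LILIL → LILLF, then the target.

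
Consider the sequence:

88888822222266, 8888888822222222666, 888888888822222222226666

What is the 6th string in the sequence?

888888888888888822222222222222226666666

Reading off run lengths: 8 runs 6, 8, 10; 2 runs 6, 8, 10; 6 runs 2, 3, 4 — each is linear in n, where the shown terms are n = 3, 4, 5.
At n = 8 the blocks have lengths 16, 16, 7.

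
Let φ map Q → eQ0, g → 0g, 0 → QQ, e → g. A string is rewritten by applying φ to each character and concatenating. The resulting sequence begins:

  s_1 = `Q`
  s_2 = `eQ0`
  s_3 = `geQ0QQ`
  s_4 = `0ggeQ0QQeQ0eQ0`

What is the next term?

φ(0ggeQ0QQeQ0eQ0) expands symbol-by-symbol to QQ 0g 0g g eQ0 QQ eQ0 eQ0 g eQ0 QQ g eQ0 QQ; joining the 14 pieces gives the next term.

QQ0g0ggeQ0QQeQ0eQ0geQ0QQgeQ0QQ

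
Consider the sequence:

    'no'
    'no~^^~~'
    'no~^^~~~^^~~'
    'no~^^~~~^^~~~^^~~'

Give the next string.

Each term is the previous one with ~^^~~ appended.
So the next term is no~^^~~~^^~~~^^~~·~^^~~.

no~^^~~~^^~~~^^~~~^^~~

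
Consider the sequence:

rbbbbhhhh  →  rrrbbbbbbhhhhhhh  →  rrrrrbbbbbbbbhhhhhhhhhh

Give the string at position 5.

Reading off run lengths: r runs 1, 3, 5; b runs 4, 6, 8; h runs 4, 7, 10 — each is linear in n (n = 1, 2, …).
At n = 5 the blocks have lengths 9, 12, 16.

rrrrrrrrrbbbbbbbbbbbbhhhhhhhhhhhhhhhh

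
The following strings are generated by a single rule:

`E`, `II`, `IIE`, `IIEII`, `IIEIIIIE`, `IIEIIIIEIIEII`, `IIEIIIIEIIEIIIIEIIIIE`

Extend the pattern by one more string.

Each term (from the third on) is the previous term followed by the one before it: term 3 = II·E = IIE.
Continuing: IIEIIIIEIIEIIIIEIIIIE · IIEIIIIEIIEII gives term 8.

IIEIIIIEIIEIIIIEIIIIEIIEIIIIEIIEII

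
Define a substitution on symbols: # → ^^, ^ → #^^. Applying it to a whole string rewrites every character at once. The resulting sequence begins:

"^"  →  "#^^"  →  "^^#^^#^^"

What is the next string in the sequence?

#^^#^^^^#^^#^^^^#^^#^^

Apply φ to ^^#^^#^^ symbol by symbol: ^→#^^, ^→#^^, #→^^, ^→#^^, ^→#^^, #→^^, ^→#^^, ^→#^^; joined: #^^ #^^ ^^ #^^ #^^ ^^ #^^ #^^.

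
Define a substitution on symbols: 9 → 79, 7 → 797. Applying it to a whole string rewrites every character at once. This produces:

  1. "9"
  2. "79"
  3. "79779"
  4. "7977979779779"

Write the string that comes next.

Rewriting the 13 symbols of 7977979779779 one by one yields 797 79 797 797 79 797 79 797 797 79 797 797 79; concatenated:

7977979779779797797977977979779779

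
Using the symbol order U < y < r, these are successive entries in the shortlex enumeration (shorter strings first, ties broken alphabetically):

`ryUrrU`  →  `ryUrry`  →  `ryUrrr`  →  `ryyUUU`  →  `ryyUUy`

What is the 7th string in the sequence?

Advancing 2 positions from ryyUUy through ryyUUy → ryyUUr reaches term 7.

ryyUyU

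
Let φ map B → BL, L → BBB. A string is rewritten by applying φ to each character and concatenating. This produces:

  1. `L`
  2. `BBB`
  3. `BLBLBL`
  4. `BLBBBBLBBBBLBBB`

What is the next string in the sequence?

Replace each of the 15 characters of BLBBBBLBBBBLBBB in place — BL BBB BL BL BL BL BBB BL BL BL BL BBB BL BL BL — and concatenate.

BLBBBBLBLBLBLBBBBLBLBLBLBBBBLBLBL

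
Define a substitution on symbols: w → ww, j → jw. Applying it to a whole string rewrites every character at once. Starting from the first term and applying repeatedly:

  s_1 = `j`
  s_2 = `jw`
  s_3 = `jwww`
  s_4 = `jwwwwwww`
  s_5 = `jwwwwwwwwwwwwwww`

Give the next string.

jwwwwwwwwwwwwwwwwwwwwwwwwwwwwwww

φ(jwwwwwwwwwwwwwww) expands symbol-by-symbol to jw ww ww ww ww ww ww ww ww ww ww ww ww ww ww ww; joining the 16 pieces gives the next term.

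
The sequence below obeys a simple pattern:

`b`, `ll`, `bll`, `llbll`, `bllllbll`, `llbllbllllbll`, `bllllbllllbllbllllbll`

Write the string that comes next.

llbllbllllbllbllllbllllbllbllllbll

This is a Fibonacci-style word recurrence s(k) = s(k−2)·s(k−1): e.g. b·ll = bll.
The next term joins llbllbllllbll and bllllbllllbllbllllbll.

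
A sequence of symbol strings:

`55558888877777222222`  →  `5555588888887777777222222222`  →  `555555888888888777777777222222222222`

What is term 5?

5555555588888888888887777777777777222222222222222222

The n-th term is n+3 5's then 2n+3 8's then 2n+3 7's then 3n+3 2's (n = 1, 2, …).
At n = 5 the blocks have lengths 8, 13, 13, 18.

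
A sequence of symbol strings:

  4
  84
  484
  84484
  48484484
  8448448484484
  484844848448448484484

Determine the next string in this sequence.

This is a Fibonacci-style word recurrence s(k) = s(k−2)·s(k−1): e.g. 4·84 = 484.
So term 8 is 8448448484484·484844848448448484484.

8448448484484484844848448448484484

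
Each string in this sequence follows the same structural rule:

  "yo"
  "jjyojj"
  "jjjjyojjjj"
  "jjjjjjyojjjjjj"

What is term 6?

Each term wraps the previous one in jj on the left and jj on the right.
From jjjjjjyojjjjjj, 2 further steps: jjjjjjyojjjjjj → jjjjjjjjyojjjjjjjj → (answer).

jjjjjjjjjjyojjjjjjjjjj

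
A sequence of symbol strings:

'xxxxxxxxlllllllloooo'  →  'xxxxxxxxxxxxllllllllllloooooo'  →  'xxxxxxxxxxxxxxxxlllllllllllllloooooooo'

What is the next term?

xxxxxxxxxxxxxxxxxxxxllllllllllllllllloooooooooo

Reading off run lengths: x runs 8, 12, 16; l runs 8, 11, 14; o runs 4, 6, 8 — each is linear in n, where the shown terms are n = 2, 3, 4.
For the next term, n = 5, so the run lengths are 20, 17, 10.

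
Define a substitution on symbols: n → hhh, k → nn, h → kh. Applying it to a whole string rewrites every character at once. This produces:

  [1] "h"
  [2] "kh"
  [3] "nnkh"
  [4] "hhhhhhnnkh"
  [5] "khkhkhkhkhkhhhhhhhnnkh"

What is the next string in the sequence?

Replace each of the 22 characters of khkhkhkhkhkhhhhhhhnnkh in place — nn kh nn kh nn kh nn kh nn kh nn kh kh kh kh kh kh kh hhh hhh nn kh — and concatenate.

nnkhnnkhnnkhnnkhnnkhnnkhkhkhkhkhkhkhhhhhhhnnkh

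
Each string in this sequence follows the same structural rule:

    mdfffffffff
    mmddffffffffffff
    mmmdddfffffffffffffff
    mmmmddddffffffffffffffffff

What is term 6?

Term n consists of n-1 m's, followed by n-1 d's, followed by 3n+3 f's, where the shown terms are n = 2, 3, 4, 5.
For term 6, n = 7, so the run lengths are 6, 6, 24.

mmmmmmddddddffffffffffffffffffffffff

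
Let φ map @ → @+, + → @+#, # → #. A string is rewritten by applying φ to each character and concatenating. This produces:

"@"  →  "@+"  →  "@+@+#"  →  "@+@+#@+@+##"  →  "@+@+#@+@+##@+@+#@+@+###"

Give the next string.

@+@+#@+@+##@+@+#@+@+###@+@+#@+@+##@+@+#@+@+####

Replace each of the 23 characters of @+@+#@+@+##@+@+#@+@+### in place — @+ @+# @+ @+# # @+ @+# @+ @+# # # @+ @+# @+ @+# # @+ @+# @+ @+# # # # — and concatenate.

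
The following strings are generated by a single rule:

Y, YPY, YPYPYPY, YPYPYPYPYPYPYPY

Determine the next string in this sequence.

Each string is two copies of the previous one joined by 'P'.
One more doubling of YPYPYPYPYPYPYPY gives the answer.

YPYPYPYPYPYPYPYPYPYPYPYPYPYPYPY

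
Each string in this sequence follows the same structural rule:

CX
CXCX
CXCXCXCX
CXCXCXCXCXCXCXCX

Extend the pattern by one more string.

s(k+1) = s(k)·s(k) — each term doubles the last.
So the next term is two copies of CXCXCXCXCXCXCXCX.

CXCXCXCXCXCXCXCXCXCXCXCXCXCXCXCX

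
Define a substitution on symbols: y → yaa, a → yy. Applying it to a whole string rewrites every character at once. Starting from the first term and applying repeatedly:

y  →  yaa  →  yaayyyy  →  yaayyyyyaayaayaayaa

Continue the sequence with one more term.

yaayyyyyaayaayaayaayaayyyyyaayyyyyaayyyyyaayyyy

Applying the rule to each of the 19 symbols of yaayyyyyaayaayaayaa gives the pieces yaa yy yy yaa yaa yaa yaa yaa yy yy yaa yy yy yaa yy yy yaa yy yy, which concatenate to the answer.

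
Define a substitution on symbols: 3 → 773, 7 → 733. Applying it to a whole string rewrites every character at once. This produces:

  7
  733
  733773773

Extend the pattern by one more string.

Apply φ to 733773773 symbol by symbol: 7→733, 3→773, 3→773, 7→733, 7→733, 3→773, 7→733, 7→733, 3→773; joined: 733 773 773 733 733 773 733 733 773.

733773773733733773733733773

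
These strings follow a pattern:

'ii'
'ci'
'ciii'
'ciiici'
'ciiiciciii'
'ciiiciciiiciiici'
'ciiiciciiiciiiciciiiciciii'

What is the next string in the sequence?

ciiiciciiiciiiciciiiciciiiciiiciciiiciiici

From term 3 onward, concatenate the last term with the second-to-last: ci·ii = ciii, ciii·ci = ciiici, …
Continuing: ciiiciciiiciiiciciiiciciii · ciiiciciiiciiici gives term 8.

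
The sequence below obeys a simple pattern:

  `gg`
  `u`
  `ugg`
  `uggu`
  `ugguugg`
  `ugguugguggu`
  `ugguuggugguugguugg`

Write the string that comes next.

ugguuggugguugguuggugguugguggu

Each term (from the third on) is the previous term followed by the one before it: term 3 = u·gg = ugg.
Continuing: ugguuggugguugguugg · ugguugguggu gives term 8.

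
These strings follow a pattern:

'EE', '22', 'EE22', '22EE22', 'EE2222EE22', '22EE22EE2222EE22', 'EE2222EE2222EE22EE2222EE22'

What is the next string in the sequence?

From term 3 onward, concatenate the second-to-last term with the last: EE·22 = EE22, 22·EE22 = 22EE22, …
The next term joins 22EE22EE2222EE22 and EE2222EE2222EE22EE2222EE22.

22EE22EE2222EE22EE2222EE2222EE22EE2222EE22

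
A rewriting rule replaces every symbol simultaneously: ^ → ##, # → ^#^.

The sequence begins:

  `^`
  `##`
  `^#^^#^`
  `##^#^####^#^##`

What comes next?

^#^^#^##^#^##^#^^#^^#^^#^##^#^##^#^^#^

φ(##^#^####^#^##) expands symbol-by-symbol to ^#^ ^#^ ## ^#^ ## ^#^ ^#^ ^#^ ^#^ ## ^#^ ## ^#^ ^#^; joining the 14 pieces gives the next term.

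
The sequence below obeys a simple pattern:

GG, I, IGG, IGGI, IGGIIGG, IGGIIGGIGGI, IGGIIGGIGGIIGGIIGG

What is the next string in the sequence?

Each term (from the third on) is the previous term followed by the one before it: term 3 = I·GG = IGG.
Continuing: IGGIIGGIGGIIGGIIGG · IGGIIGGIGGI gives term 8.

IGGIIGGIGGIIGGIIGGIGGIIGGIGGI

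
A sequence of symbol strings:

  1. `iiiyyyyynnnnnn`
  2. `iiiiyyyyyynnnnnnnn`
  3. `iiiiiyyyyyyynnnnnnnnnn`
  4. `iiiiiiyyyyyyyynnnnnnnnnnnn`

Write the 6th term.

Reading off run lengths: i runs 3, 4, 5, 6; y runs 5, 6, 7, 8; n runs 6, 8, 10, 12 — each is linear in n, where the shown terms are n = 3, 4, 5, 6.
Setting n = 8 gives 8, 10, 16 characters in each block.

iiiiiiiiyyyyyyyyyynnnnnnnnnnnnnnnn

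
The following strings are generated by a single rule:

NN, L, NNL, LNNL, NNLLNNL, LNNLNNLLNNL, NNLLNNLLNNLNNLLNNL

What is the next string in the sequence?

From term 3 onward, concatenate the second-to-last term with the last: NN·L = NNL, L·NNL = LNNL, …
So term 8 is LNNLNNLLNNL·NNLLNNLLNNLNNLLNNL.

LNNLNNLLNNLNNLLNNLLNNLNNLLNNL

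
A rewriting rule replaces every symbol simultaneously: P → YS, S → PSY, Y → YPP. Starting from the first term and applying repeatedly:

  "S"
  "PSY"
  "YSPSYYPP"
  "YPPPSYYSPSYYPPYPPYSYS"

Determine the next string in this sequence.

Replace each of the 21 characters of YPPPSYYSPSYYPPYPPYSYS in place — YPP YS YS YS PSY YPP YPP PSY YS PSY YPP YPP YS YS YPP YS YS YPP PSY YPP PSY — and concatenate.

YPPYSYSYSPSYYPPYPPPSYYSPSYYPPYPPYSYSYPPYSYSYPPPSYYPPPSY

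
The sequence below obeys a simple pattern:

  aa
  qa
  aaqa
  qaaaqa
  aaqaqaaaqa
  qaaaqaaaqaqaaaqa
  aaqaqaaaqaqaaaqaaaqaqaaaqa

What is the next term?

This is a Fibonacci-style word recurrence s(k) = s(k−2)·s(k−1): e.g. aa·qa = aaqa.
The next term joins qaaaqaaaqaqaaaqa and aaqaqaaaqaqaaaqaaaqaqaaaqa.

qaaaqaaaqaqaaaqaaaqaqaaaqaqaaaqaaaqaqaaaqa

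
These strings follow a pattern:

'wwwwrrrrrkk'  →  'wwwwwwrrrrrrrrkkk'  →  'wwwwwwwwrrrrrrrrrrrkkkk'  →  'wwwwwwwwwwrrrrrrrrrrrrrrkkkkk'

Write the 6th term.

wwwwwwwwwwwwwwrrrrrrrrrrrrrrrrrrrrkkkkkkk

Each string has the form w^{2n} r^{3n-1} k^{n}, where the shown terms are n = 2, 3, 4, 5.
Setting n = 7 gives 14, 20, 7 characters in each block.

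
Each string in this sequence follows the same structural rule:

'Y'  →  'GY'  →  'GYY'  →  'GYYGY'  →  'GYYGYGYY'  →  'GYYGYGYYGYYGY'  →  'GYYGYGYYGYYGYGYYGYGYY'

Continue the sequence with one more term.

GYYGYGYYGYYGYGYYGYGYYGYYGYGYYGYYGY

Each term (from the third on) is the previous term followed by the one before it: term 3 = GY·Y = GYY.
The next term joins GYYGYGYYGYYGYGYYGYGYY and GYYGYGYYGYYGY.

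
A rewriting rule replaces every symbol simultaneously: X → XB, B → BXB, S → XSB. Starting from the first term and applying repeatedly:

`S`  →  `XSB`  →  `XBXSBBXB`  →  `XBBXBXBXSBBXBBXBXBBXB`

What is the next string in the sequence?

φ(XBBXBXBXSBBXBBXBXBBXB) expands symbol-by-symbol to XB BXB BXB XB BXB XB BXB XB XSB BXB BXB XB BXB BXB XB BXB XB BXB BXB XB BXB; joining the 21 pieces gives the next term.

XBBXBBXBXBBXBXBBXBXBXSBBXBBXBXBBXBBXBXBBXBXBBXBBXBXBBXB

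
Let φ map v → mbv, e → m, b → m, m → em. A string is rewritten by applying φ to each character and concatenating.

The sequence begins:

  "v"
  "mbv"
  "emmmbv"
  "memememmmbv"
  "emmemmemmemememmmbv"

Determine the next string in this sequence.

Replace each of the 19 characters of emmemmemmemememmmbv in place — m em em m em em m em em m em m em m em em em m mbv — and concatenate.

mememmememmememmemmemmemememmmbv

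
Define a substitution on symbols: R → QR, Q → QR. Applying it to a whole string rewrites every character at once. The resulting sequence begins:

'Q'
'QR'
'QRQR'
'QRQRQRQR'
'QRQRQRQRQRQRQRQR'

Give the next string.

φ(QRQRQRQRQRQRQRQR) expands symbol-by-symbol to QR QR QR QR QR QR QR QR QR QR QR QR QR QR QR QR; joining the 16 pieces gives the next term.

QRQRQRQRQRQRQRQRQRQRQRQRQRQRQRQR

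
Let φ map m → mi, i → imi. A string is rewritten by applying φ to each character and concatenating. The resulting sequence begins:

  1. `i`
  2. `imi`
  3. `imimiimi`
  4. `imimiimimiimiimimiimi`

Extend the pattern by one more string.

Replace each of the 21 characters of imimiimimiimiimimiimi in place — imi mi imi mi imi imi mi imi mi imi imi mi imi imi mi imi mi imi imi mi imi — and concatenate.

imimiimimiimiimimiimimiimiimimiimiimimiimimiimiimimiimi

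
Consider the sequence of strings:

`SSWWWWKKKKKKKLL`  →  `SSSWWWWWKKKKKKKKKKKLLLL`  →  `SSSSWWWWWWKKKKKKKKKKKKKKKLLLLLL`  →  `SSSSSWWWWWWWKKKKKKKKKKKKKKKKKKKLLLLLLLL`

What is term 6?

SSSSSSSWWWWWWWWWKKKKKKKKKKKKKKKKKKKKKKKKKKKLLLLLLLLLLLL

Reading off run lengths: S runs 2, 3, 4, 5; W runs 4, 5, 6, 7; K runs 7, 11, 15, 19; L runs 2, 4, 6, 8 — each is linear in n (n = 1, 2, …).
For term 6, n = 6, so the run lengths are 7, 9, 27, 12.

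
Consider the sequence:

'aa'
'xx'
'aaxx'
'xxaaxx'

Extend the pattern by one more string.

Each term (from the third on) is the two preceding terms concatenated in order: term 3 = aa·xx = aaxx.
The next term joins aaxx and xxaaxx.

aaxxxxaaxx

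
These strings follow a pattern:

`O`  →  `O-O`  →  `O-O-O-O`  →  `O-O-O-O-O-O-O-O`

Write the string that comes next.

s(k+1) = s(k)·-·s(k) — each term doubles the last with '-' between the halves.
Doubling O-O-O-O-O-O-O-O with '-' between the halves:

O-O-O-O-O-O-O-O-O-O-O-O-O-O-O-O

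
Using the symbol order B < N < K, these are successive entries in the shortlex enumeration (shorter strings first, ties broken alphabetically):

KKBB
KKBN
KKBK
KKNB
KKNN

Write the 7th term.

Continuing the enumeration 2 steps past KKNN: KKNN → KKNK → (answer).

KKKB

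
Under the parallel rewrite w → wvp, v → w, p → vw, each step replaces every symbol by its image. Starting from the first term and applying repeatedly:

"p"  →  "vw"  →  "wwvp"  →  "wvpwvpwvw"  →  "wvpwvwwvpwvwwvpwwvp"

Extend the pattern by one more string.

φ(wvpwvwwvpwvwwvpwwvp) expands symbol-by-symbol to wvp w vw wvp w wvp wvp w vw wvp w wvp wvp w vw wvp wvp w vw; joining the 19 pieces gives the next term.

wvpwvwwvpwwvpwvpwvwwvpwwvpwvpwvwwvpwvpwvw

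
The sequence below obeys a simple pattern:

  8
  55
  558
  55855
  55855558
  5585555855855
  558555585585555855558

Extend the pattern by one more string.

5585555855855558555585585555855855

This is a Fibonacci-style word recurrence s(k) = s(k−1)·s(k−2): e.g. 55·8 = 558.
So term 8 is 558555585585555855558·5585555855855.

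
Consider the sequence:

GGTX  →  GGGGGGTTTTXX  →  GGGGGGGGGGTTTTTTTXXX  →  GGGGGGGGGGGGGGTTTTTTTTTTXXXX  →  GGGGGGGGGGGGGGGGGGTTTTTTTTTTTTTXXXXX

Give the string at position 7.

Term n consists of 4n-2 G's, followed by 3n-2 T's, followed by n X's (n = 1, 2, …).
For term 7, n = 7, so the run lengths are 26, 19, 7.

GGGGGGGGGGGGGGGGGGGGGGGGGGTTTTTTTTTTTTTTTTTTTXXXXXXX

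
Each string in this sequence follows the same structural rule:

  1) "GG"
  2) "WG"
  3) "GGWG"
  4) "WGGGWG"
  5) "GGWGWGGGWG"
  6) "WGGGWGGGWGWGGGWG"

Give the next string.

GGWGWGGGWGWGGGWGGGWGWGGGWG

This is a Fibonacci-style word recurrence s(k) = s(k−2)·s(k−1): e.g. GG·WG = GGWG.
The next term joins GGWGWGGGWG and WGGGWGGGWGWGGGWG.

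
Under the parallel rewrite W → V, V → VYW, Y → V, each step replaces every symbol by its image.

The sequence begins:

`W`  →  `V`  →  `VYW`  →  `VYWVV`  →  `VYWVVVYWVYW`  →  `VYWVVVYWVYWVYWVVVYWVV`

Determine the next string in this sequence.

Rewriting the 21 symbols of VYWVVVYWVYWVYWVVVYWVV one by one yields VYW V V VYW VYW VYW V V VYW V V VYW V V VYW VYW VYW V V VYW VYW; concatenated:

VYWVVVYWVYWVYWVVVYWVVVYWVVVYWVYWVYWVVVYWVYW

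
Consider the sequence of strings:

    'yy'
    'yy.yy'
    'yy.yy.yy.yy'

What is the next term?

Every step duplicates the string with '.' between the halves.
One more doubling of yy.yy.yy.yy gives the answer.

yy.yy.yy.yy.yy.yy.yy.yy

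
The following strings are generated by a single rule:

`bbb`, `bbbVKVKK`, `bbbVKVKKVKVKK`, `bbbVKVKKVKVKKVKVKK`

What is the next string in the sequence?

bbbVKVKKVKVKKVKVKKVKVKK

Each term is the previous one with VKVKK appended.
One more step from bbbVKVKKVKVKKVKVKK gives the answer.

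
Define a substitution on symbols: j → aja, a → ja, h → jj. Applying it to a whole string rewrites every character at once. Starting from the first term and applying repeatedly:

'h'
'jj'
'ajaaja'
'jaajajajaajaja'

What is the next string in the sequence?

ajajajaajajaajajaajajajaajajaajaja

φ(jaajajajaajaja) expands symbol-by-symbol to aja ja ja aja ja aja ja aja ja ja aja ja aja ja; joining the 14 pieces gives the next term.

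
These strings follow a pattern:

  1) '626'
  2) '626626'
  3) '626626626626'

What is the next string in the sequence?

Each string is two copies of the previous one concatenated.
So the next term is two copies of 626626626626.

626626626626626626626626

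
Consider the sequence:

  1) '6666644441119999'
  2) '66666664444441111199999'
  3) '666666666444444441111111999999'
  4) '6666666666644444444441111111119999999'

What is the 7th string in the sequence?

6666666666666666644444444444444441111111111111119999999999

Each string has the form 6^{2n+1} 4^{2n} 1^{2n-1} 9^{n+2}, where the shown terms are n = 2, 3, 4, 5.
Setting n = 8 gives 17, 16, 15, 10 characters in each block.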